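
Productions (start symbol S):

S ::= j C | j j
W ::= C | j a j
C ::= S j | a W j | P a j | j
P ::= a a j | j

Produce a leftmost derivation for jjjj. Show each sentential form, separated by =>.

S => jC   [S ::= j C]
jC => jSj   [C ::= S j]
jSj => jjjj   [S ::= j j]

S => jC => jSj => jjjj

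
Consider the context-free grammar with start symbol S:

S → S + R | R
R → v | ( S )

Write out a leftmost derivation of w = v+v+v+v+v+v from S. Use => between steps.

S => S+R => S+R+R => S+R+R+R => S+R+R+R+R => S+R+R+R+R+R => R+R+R+R+R+R => v+R+R+R+R+R => v+v+R+R+R+R => v+v+v+R+R+R => v+v+v+v+R+R => v+v+v+v+v+R => v+v+v+v+v+v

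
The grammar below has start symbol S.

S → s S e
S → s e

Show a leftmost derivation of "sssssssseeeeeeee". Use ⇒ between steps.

S ⇒ sSe ⇒ ssSee ⇒ sssSeee ⇒ ssssSeeee ⇒ sssssSeeeee ⇒ ssssssSeeeeee ⇒ sssssssSeeeeeee ⇒ sssssssseeeeeeee

S ⇒ sSe   [S → s S e]
sSe ⇒ ssSee   [S → s S e]
ssSee ⇒ sssSeee   [S → s S e]
sssSeee ⇒ ssssSeeee   [S → s S e]
ssssSeeee ⇒ sssssSeeeee   [S → s S e]
sssssSeeeee ⇒ ssssssSeeeeee   [S → s S e]
ssssssSeeeeee ⇒ sssssssSeeeeeee   [S → s S e]
sssssssSeeeeeee ⇒ sssssssseeeeeeee   [S → s e]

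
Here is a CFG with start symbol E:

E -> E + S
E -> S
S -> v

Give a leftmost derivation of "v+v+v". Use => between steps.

E => E+S => E+S+S => S+S+S => v+S+S => v+v+S => v+v+v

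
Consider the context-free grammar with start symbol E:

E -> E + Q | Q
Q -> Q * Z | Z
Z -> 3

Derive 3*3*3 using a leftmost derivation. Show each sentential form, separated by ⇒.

E⇒Q⇒Q*Z⇒Q*Z*Z⇒Z*Z*Z⇒3*Z*Z⇒3*3*Z⇒3*3*3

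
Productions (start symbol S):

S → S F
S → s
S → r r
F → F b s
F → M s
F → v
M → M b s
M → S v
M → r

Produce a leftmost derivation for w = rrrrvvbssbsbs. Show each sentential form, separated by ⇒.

S ⇒ SF ⇒ rrF ⇒ rrFbs ⇒ rrFbsbs ⇒ rrMsbsbs ⇒ rrMbssbsbs ⇒ rrSvbssbsbs ⇒ rrSFvbssbsbs ⇒ rrrrFvbssbsbs ⇒ rrrrvvbssbsbs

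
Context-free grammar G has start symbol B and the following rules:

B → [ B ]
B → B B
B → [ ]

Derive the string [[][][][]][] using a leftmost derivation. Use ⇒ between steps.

B ⇒ BB ⇒ [B]B ⇒ [BB]B ⇒ [[]B]B ⇒ [[]BB]B ⇒ [[]BBB]B ⇒ [[][]BB]B ⇒ [[][][]B]B ⇒ [[][][][]]B ⇒ [[][][][]][]

B ⇒ BB   [B → B B]
BB ⇒ [B]B   [B → [ B ]]
[B]B ⇒ [BB]B   [B → B B]
[BB]B ⇒ [[]B]B   [B → [ ]]
[[]B]B ⇒ [[]BB]B   [B → B B]
[[]BB]B ⇒ [[]BBB]B   [B → B B]
[[]BBB]B ⇒ [[][]BB]B   [B → [ ]]
[[][]BB]B ⇒ [[][][]B]B   [B → [ ]]
[[][][]B]B ⇒ [[][][][]]B   [B → [ ]]
[[][][][]]B ⇒ [[][][][]][]   [B → [ ]]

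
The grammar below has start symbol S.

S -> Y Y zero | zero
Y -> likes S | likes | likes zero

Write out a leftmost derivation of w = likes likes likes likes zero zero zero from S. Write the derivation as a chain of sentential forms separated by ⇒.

S ⇒ Y Y zero ⇒ likes Y zero ⇒ likes likes S zero ⇒ likes likes Y Y zero zero ⇒ likes likes likes Y zero zero ⇒ likes likes likes likes S zero zero ⇒ likes likes likes likes zero zero zero

S ⇒ Y Y zero   [S -> Y Y zero]
Y Y zero ⇒ likes Y zero   [Y -> likes]
likes Y zero ⇒ likes likes S zero   [Y -> likes S]
likes likes S zero ⇒ likes likes Y Y zero zero   [S -> Y Y zero]
likes likes Y Y zero zero ⇒ likes likes likes Y zero zero   [Y -> likes]
likes likes likes Y zero zero ⇒ likes likes likes likes S zero zero   [Y -> likes S]
likes likes likes likes S zero zero ⇒ likes likes likes likes zero zero zero   [S -> zero]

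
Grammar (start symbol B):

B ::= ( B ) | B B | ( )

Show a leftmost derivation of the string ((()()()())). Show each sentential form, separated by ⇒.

B ⇒ (B) ⇒ ((B)) ⇒ ((BB)) ⇒ ((()B)) ⇒ ((()BB)) ⇒ ((()BBB)) ⇒ ((()()BB)) ⇒ ((()()()B)) ⇒ ((()()()()))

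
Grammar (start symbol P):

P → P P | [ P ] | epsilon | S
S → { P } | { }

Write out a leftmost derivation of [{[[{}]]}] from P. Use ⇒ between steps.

P ⇒ [P] ⇒ [S] ⇒ [{P}] ⇒ [{[P]}] ⇒ [{[[P]]}] ⇒ [{[[S]]}] ⇒ [{[[{}]]}]

P ⇒ [P]   [P → [ P ]]
[P] ⇒ [S]   [P → S]
[S] ⇒ [{P}]   [S → { P }]
[{P}] ⇒ [{[P]}]   [P → [ P ]]
[{[P]}] ⇒ [{[[P]]}]   [P → [ P ]]
[{[[P]]}] ⇒ [{[[S]]}]   [P → S]
[{[[S]]}] ⇒ [{[[{}]]}]   [S → { }]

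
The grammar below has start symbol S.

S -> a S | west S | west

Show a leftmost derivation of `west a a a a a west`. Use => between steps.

S => west S => west a S => west a a S => west a a a S => west a a a a S => west a a a a a S => west a a a a a west

S => west S   [S -> west S]
west S => west a S   [S -> a S]
west a S => west a a S   [S -> a S]
west a a S => west a a a S   [S -> a S]
west a a a S => west a a a a S   [S -> a S]
west a a a a S => west a a a a a S   [S -> a S]
west a a a a a S => west a a a a a west   [S -> west]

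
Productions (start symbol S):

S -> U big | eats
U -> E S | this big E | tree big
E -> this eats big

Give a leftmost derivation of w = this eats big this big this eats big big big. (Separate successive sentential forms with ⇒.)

S ⇒ U big   [S -> U big]
U big ⇒ E S big   [U -> E S]
E S big ⇒ this eats big S big   [E -> this eats big]
this eats big S big ⇒ this eats big U big big   [S -> U big]
this eats big U big big ⇒ this eats big this big E big big   [U -> this big E]
this eats big this big E big big ⇒ this eats big this big this eats big big big   [E -> this eats big]

S ⇒ U big ⇒ E S big ⇒ this eats big S big ⇒ this eats big U big big ⇒ this eats big this big E big big ⇒ this eats big this big this eats big big big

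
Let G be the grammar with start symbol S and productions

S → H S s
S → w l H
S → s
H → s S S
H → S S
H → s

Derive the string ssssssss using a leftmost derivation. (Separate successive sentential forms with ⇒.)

S ⇒ HSs ⇒ SSSs ⇒ HSsSSs ⇒ sSSSsSSs ⇒ ssSSsSSs ⇒ sssSsSSs ⇒ sssssSSs ⇒ ssssssSs ⇒ ssssssss

S ⇒ HSs   [S → H S s]
HSs ⇒ SSSs   [H → S S]
SSSs ⇒ HSsSSs   [S → H S s]
HSsSSs ⇒ sSSSsSSs   [H → s S S]
sSSSsSSs ⇒ ssSSsSSs   [S → s]
ssSSsSSs ⇒ sssSsSSs   [S → s]
sssSsSSs ⇒ sssssSSs   [S → s]
sssssSSs ⇒ ssssssSs   [S → s]
ssssssSs ⇒ ssssssss   [S → s]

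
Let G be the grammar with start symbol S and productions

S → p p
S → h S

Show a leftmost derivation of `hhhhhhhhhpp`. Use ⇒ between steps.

S ⇒ hS   [S → h S]
hS ⇒ hhS   [S → h S]
hhS ⇒ hhhS   [S → h S]
hhhS ⇒ hhhhS   [S → h S]
hhhhS ⇒ hhhhhS   [S → h S]
hhhhhS ⇒ hhhhhhS   [S → h S]
hhhhhhS ⇒ hhhhhhhS   [S → h S]
hhhhhhhS ⇒ hhhhhhhhS   [S → h S]
hhhhhhhhS ⇒ hhhhhhhhhS   [S → h S]
hhhhhhhhhS ⇒ hhhhhhhhhpp   [S → p p]

S ⇒ hS ⇒ hhS ⇒ hhhS ⇒ hhhhS ⇒ hhhhhS ⇒ hhhhhhS ⇒ hhhhhhhS ⇒ hhhhhhhhS ⇒ hhhhhhhhhS ⇒ hhhhhhhhhpp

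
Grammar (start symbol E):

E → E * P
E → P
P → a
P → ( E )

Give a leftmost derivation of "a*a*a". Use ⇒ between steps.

E ⇒ E*P ⇒ E*P*P ⇒ P*P*P ⇒ a*P*P ⇒ a*a*P ⇒ a*a*a

E ⇒ E*P   [E → E * P]
E*P ⇒ E*P*P   [E → E * P]
E*P*P ⇒ P*P*P   [E → P]
P*P*P ⇒ a*P*P   [P → a]
a*P*P ⇒ a*a*P   [P → a]
a*a*P ⇒ a*a*a   [P → a]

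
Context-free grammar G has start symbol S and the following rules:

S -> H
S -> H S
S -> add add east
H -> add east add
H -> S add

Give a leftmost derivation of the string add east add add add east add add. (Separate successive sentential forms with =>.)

S => H => S add => H S add => S add S add => H add S add => add east add add S add => add east add add H add => add east add add add east add add

S => H   [S -> H]
H => S add   [H -> S add]
S add => H S add   [S -> H S]
H S add => S add S add   [H -> S add]
S add S add => H add S add   [S -> H]
H add S add => add east add add S add   [H -> add east add]
add east add add S add => add east add add H add   [S -> H]
add east add add H add => add east add add add east add add   [H -> add east add]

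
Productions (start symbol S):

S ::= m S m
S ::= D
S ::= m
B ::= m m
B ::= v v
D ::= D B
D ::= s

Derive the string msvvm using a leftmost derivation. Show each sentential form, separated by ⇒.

S ⇒ mSm ⇒ mDm ⇒ mDBm ⇒ msBm ⇒ msvvm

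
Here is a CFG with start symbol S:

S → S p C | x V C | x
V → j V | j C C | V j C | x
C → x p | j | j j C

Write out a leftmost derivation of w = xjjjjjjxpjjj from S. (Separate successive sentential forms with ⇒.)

S ⇒ xVC ⇒ xjVC ⇒ xjjVC ⇒ xjjjCCC ⇒ xjjjjjCCC ⇒ xjjjjjjCC ⇒ xjjjjjjxpC ⇒ xjjjjjjxpjjC ⇒ xjjjjjjxpjjj

S ⇒ xVC   [S → x V C]
xVC ⇒ xjVC   [V → j V]
xjVC ⇒ xjjVC   [V → j V]
xjjVC ⇒ xjjjCCC   [V → j C C]
xjjjCCC ⇒ xjjjjjCCC   [C → j j C]
xjjjjjCCC ⇒ xjjjjjjCC   [C → j]
xjjjjjjCC ⇒ xjjjjjjxpC   [C → x p]
xjjjjjjxpC ⇒ xjjjjjjxpjjC   [C → j j C]
xjjjjjjxpjjC ⇒ xjjjjjjxpjjj   [C → j]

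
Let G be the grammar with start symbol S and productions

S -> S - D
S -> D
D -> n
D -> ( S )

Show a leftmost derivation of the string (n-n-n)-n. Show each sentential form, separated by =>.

S=>S-D=>D-D=>(S)-D=>(S-D)-D=>(S-D-D)-D=>(D-D-D)-D=>(n-D-D)-D=>(n-n-D)-D=>(n-n-n)-D=>(n-n-n)-n

S => S-D   [S -> S - D]
S-D => D-D   [S -> D]
D-D => (S)-D   [D -> ( S )]
(S)-D => (S-D)-D   [S -> S - D]
(S-D)-D => (S-D-D)-D   [S -> S - D]
(S-D-D)-D => (D-D-D)-D   [S -> D]
(D-D-D)-D => (n-D-D)-D   [D -> n]
(n-D-D)-D => (n-n-D)-D   [D -> n]
(n-n-D)-D => (n-n-n)-D   [D -> n]
(n-n-n)-D => (n-n-n)-n   [D -> n]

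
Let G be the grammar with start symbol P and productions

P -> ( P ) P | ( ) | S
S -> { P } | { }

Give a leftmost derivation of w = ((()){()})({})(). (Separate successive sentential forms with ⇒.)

P ⇒ (P)P   [P -> ( P ) P]
(P)P ⇒ ((P)P)P   [P -> ( P ) P]
((P)P)P ⇒ ((())P)P   [P -> ( )]
((())P)P ⇒ ((())S)P   [P -> S]
((())S)P ⇒ ((()){P})P   [S -> { P }]
((()){P})P ⇒ ((()){()})P   [P -> ( )]
((()){()})P ⇒ ((()){()})(P)P   [P -> ( P ) P]
((()){()})(P)P ⇒ ((()){()})(S)P   [P -> S]
((()){()})(S)P ⇒ ((()){()})({})P   [S -> { }]
((()){()})({})P ⇒ ((()){()})({})()   [P -> ( )]

P ⇒ (P)P ⇒ ((P)P)P ⇒ ((())P)P ⇒ ((())S)P ⇒ ((()){P})P ⇒ ((()){()})P ⇒ ((()){()})(P)P ⇒ ((()){()})(S)P ⇒ ((()){()})({})P ⇒ ((()){()})({})()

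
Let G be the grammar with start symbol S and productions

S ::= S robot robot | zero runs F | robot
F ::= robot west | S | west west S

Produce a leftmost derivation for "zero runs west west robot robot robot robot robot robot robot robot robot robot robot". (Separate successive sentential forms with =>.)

S => S robot robot => S robot robot robot robot => S robot robot robot robot robot robot => S robot robot robot robot robot robot robot robot => S robot robot robot robot robot robot robot robot robot robot => zero runs F robot robot robot robot robot robot robot robot robot robot => zero runs west west S robot robot robot robot robot robot robot robot robot robot => zero runs west west robot robot robot robot robot robot robot robot robot robot robot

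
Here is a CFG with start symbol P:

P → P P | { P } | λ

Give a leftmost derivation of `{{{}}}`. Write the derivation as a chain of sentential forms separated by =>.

P => {P}   [P → { P }]
{P} => {PP}   [P → P P]
{PP} => {PPP}   [P → P P]
{PPP} => {{P}PP}   [P → { P }]
{{P}PP} => {{PP}PP}   [P → P P]
{{PP}PP} => {{PPP}PP}   [P → P P]
{{PPP}PP} => {{{P}PP}PP}   [P → { P }]
{{{P}PP}PP} => {{{}PP}PP}   [P → λ]
{{{}PP}PP} => {{{}P}PP}   [P → λ]
{{{}P}PP} => {{{}}PP}   [P → λ]
{{{}}PP} => {{{}}P}   [P → λ]
{{{}}P} => {{{}}}   [P → λ]

P => {P} => {PP} => {PPP} => {{P}PP} => {{PP}PP} => {{PPP}PP} => {{{P}PP}PP} => {{{}PP}PP} => {{{}P}PP} => {{{}}PP} => {{{}}P} => {{{}}}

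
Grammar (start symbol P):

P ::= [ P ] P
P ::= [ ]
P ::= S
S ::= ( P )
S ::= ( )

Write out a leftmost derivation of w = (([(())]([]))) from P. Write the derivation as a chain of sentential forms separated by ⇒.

P ⇒ S ⇒ (P) ⇒ (S) ⇒ ((P)) ⇒ (([P]P)) ⇒ (([S]P)) ⇒ (([(P)]P)) ⇒ (([(S)]P)) ⇒ (([(())]P)) ⇒ (([(())]S)) ⇒ (([(())](P))) ⇒ (([(())]([])))

P ⇒ S   [P ::= S]
S ⇒ (P)   [S ::= ( P )]
(P) ⇒ (S)   [P ::= S]
(S) ⇒ ((P))   [S ::= ( P )]
((P)) ⇒ (([P]P))   [P ::= [ P ] P]
(([P]P)) ⇒ (([S]P))   [P ::= S]
(([S]P)) ⇒ (([(P)]P))   [S ::= ( P )]
(([(P)]P)) ⇒ (([(S)]P))   [P ::= S]
(([(S)]P)) ⇒ (([(())]P))   [S ::= ( )]
(([(())]P)) ⇒ (([(())]S))   [P ::= S]
(([(())]S)) ⇒ (([(())](P)))   [S ::= ( P )]
(([(())](P))) ⇒ (([(())]([])))   [P ::= [ ]]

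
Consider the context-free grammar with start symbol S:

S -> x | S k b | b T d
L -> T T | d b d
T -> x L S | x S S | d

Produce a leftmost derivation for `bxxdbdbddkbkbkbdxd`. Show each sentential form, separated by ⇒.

S ⇒ bTd   [S -> b T d]
bTd ⇒ bxLSd   [T -> x L S]
bxLSd ⇒ bxTTSd   [L -> T T]
bxTTSd ⇒ bxxLSTSd   [T -> x L S]
bxxLSTSd ⇒ bxxdbdSTSd   [L -> d b d]
bxxdbdSTSd ⇒ bxxdbdSkbTSd   [S -> S k b]
bxxdbdSkbTSd ⇒ bxxdbdSkbkbTSd   [S -> S k b]
bxxdbdSkbkbTSd ⇒ bxxdbdSkbkbkbTSd   [S -> S k b]
bxxdbdSkbkbkbTSd ⇒ bxxdbdbTdkbkbkbTSd   [S -> b T d]
bxxdbdbTdkbkbkbTSd ⇒ bxxdbdbddkbkbkbTSd   [T -> d]
bxxdbdbddkbkbkbTSd ⇒ bxxdbdbddkbkbkbdSd   [T -> d]
bxxdbdbddkbkbkbdSd ⇒ bxxdbdbddkbkbkbdxd   [S -> x]

S ⇒ bTd ⇒ bxLSd ⇒ bxTTSd ⇒ bxxLSTSd ⇒ bxxdbdSTSd ⇒ bxxdbdSkbTSd ⇒ bxxdbdSkbkbTSd ⇒ bxxdbdSkbkbkbTSd ⇒ bxxdbdbTdkbkbkbTSd ⇒ bxxdbdbddkbkbkbTSd ⇒ bxxdbdbddkbkbkbdSd ⇒ bxxdbdbddkbkbkbdxd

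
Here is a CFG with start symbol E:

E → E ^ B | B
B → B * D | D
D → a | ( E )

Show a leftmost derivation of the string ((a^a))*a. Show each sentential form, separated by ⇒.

E ⇒ B   [E → B]
B ⇒ B*D   [B → B * D]
B*D ⇒ D*D   [B → D]
D*D ⇒ (E)*D   [D → ( E )]
(E)*D ⇒ (B)*D   [E → B]
(B)*D ⇒ (D)*D   [B → D]
(D)*D ⇒ ((E))*D   [D → ( E )]
((E))*D ⇒ ((E^B))*D   [E → E ^ B]
((E^B))*D ⇒ ((B^B))*D   [E → B]
((B^B))*D ⇒ ((D^B))*D   [B → D]
((D^B))*D ⇒ ((a^B))*D   [D → a]
((a^B))*D ⇒ ((a^D))*D   [B → D]
((a^D))*D ⇒ ((a^a))*D   [D → a]
((a^a))*D ⇒ ((a^a))*a   [D → a]

E ⇒ B ⇒ B*D ⇒ D*D ⇒ (E)*D ⇒ (B)*D ⇒ (D)*D ⇒ ((E))*D ⇒ ((E^B))*D ⇒ ((B^B))*D ⇒ ((D^B))*D ⇒ ((a^B))*D ⇒ ((a^D))*D ⇒ ((a^a))*D ⇒ ((a^a))*a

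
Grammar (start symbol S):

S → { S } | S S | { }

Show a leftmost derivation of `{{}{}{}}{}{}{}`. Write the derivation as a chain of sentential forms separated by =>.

S=>SS=>SSS=>SSSS=>{S}SSS=>{SS}SSS=>{SSS}SSS=>{{}SS}SSS=>{{}{}S}SSS=>{{}{}{}}SSS=>{{}{}{}}{}SS=>{{}{}{}}{}{}S=>{{}{}{}}{}{}{}

S => SS   [S → S S]
SS => SSS   [S → S S]
SSS => SSSS   [S → S S]
SSSS => {S}SSS   [S → { S }]
{S}SSS => {SS}SSS   [S → S S]
{SS}SSS => {SSS}SSS   [S → S S]
{SSS}SSS => {{}SS}SSS   [S → { }]
{{}SS}SSS => {{}{}S}SSS   [S → { }]
{{}{}S}SSS => {{}{}{}}SSS   [S → { }]
{{}{}{}}SSS => {{}{}{}}{}SS   [S → { }]
{{}{}{}}{}SS => {{}{}{}}{}{}S   [S → { }]
{{}{}{}}{}{}S => {{}{}{}}{}{}{}   [S → { }]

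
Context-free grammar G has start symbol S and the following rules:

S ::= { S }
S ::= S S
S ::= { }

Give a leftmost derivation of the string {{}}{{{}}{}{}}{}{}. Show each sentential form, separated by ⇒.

S ⇒ SS ⇒ SSS ⇒ SSSS ⇒ {S}SSS ⇒ {{}}SSS ⇒ {{}}{S}SS ⇒ {{}}{SS}SS ⇒ {{}}{SSS}SS ⇒ {{}}{{S}SS}SS ⇒ {{}}{{{}}SS}SS ⇒ {{}}{{{}}{}S}SS ⇒ {{}}{{{}}{}{}}SS ⇒ {{}}{{{}}{}{}}{}S ⇒ {{}}{{{}}{}{}}{}{}

S ⇒ SS   [S ::= S S]
SS ⇒ SSS   [S ::= S S]
SSS ⇒ SSSS   [S ::= S S]
SSSS ⇒ {S}SSS   [S ::= { S }]
{S}SSS ⇒ {{}}SSS   [S ::= { }]
{{}}SSS ⇒ {{}}{S}SS   [S ::= { S }]
{{}}{S}SS ⇒ {{}}{SS}SS   [S ::= S S]
{{}}{SS}SS ⇒ {{}}{SSS}SS   [S ::= S S]
{{}}{SSS}SS ⇒ {{}}{{S}SS}SS   [S ::= { S }]
{{}}{{S}SS}SS ⇒ {{}}{{{}}SS}SS   [S ::= { }]
{{}}{{{}}SS}SS ⇒ {{}}{{{}}{}S}SS   [S ::= { }]
{{}}{{{}}{}S}SS ⇒ {{}}{{{}}{}{}}SS   [S ::= { }]
{{}}{{{}}{}{}}SS ⇒ {{}}{{{}}{}{}}{}S   [S ::= { }]
{{}}{{{}}{}{}}{}S ⇒ {{}}{{{}}{}{}}{}{}   [S ::= { }]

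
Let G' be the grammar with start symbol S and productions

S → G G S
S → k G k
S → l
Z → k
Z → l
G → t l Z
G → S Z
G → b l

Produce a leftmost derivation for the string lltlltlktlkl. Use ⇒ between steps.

S ⇒ GGS ⇒ SZGS ⇒ lZGS ⇒ llGS ⇒ lltlZS ⇒ lltllS ⇒ lltllGGS ⇒ lltlltlZGS ⇒ lltlltlkGS ⇒ lltlltlktlZS ⇒ lltlltlktlkS ⇒ lltlltlktlkl

S ⇒ GGS   [S → G G S]
GGS ⇒ SZGS   [G → S Z]
SZGS ⇒ lZGS   [S → l]
lZGS ⇒ llGS   [Z → l]
llGS ⇒ lltlZS   [G → t l Z]
lltlZS ⇒ lltllS   [Z → l]
lltllS ⇒ lltllGGS   [S → G G S]
lltllGGS ⇒ lltlltlZGS   [G → t l Z]
lltlltlZGS ⇒ lltlltlkGS   [Z → k]
lltlltlkGS ⇒ lltlltlktlZS   [G → t l Z]
lltlltlktlZS ⇒ lltlltlktlkS   [Z → k]
lltlltlktlkS ⇒ lltlltlktlkl   [S → l]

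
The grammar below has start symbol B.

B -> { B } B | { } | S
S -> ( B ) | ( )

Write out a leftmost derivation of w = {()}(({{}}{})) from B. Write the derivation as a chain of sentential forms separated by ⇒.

B⇒{B}B⇒{S}B⇒{()}B⇒{()}S⇒{()}(B)⇒{()}(S)⇒{()}((B))⇒{()}(({B}B))⇒{()}(({{}}B))⇒{()}(({{}}{}))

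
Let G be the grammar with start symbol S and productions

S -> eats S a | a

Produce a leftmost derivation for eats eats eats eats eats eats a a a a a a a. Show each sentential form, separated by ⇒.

S ⇒ eats S a   [S -> eats S a]
eats S a ⇒ eats eats S a a   [S -> eats S a]
eats eats S a a ⇒ eats eats eats S a a a   [S -> eats S a]
eats eats eats S a a a ⇒ eats eats eats eats S a a a a   [S -> eats S a]
eats eats eats eats S a a a a ⇒ eats eats eats eats eats S a a a a a   [S -> eats S a]
eats eats eats eats eats S a a a a a ⇒ eats eats eats eats eats eats S a a a a a a   [S -> eats S a]
eats eats eats eats eats eats S a a a a a a ⇒ eats eats eats eats eats eats a a a a a a a   [S -> a]

S ⇒ eats S a ⇒ eats eats S a a ⇒ eats eats eats S a a a ⇒ eats eats eats eats S a a a a ⇒ eats eats eats eats eats S a a a a a ⇒ eats eats eats eats eats eats S a a a a a a ⇒ eats eats eats eats eats eats a a a a a a a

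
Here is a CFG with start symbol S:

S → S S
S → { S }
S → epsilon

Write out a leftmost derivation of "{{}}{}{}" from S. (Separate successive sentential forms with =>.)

S => SS   [S → S S]
SS => SSS   [S → S S]
SSS => {S}SS   [S → { S }]
{S}SS => {{S}}SS   [S → { S }]
{{S}}SS => {{}}SS   [S → epsilon]
{{}}SS => {{}}{S}S   [S → { S }]
{{}}{S}S => {{}}{}S   [S → epsilon]
{{}}{}S => {{}}{}{S}   [S → { S }]
{{}}{}{S} => {{}}{}{}   [S → epsilon]

S => SS => SSS => {S}SS => {{S}}SS => {{}}SS => {{}}{S}S => {{}}{}S => {{}}{}{S} => {{}}{}{}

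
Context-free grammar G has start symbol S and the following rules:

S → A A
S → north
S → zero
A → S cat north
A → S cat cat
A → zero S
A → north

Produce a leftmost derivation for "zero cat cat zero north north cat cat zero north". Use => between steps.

S => A A => S cat cat A => zero cat cat A => zero cat cat zero S => zero cat cat zero A A => zero cat cat zero S cat cat A => zero cat cat zero A A cat cat A => zero cat cat zero north A cat cat A => zero cat cat zero north north cat cat A => zero cat cat zero north north cat cat zero S => zero cat cat zero north north cat cat zero north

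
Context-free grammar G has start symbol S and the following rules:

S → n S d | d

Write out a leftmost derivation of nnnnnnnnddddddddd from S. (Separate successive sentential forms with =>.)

S => nSd   [S → n S d]
nSd => nnSdd   [S → n S d]
nnSdd => nnnSddd   [S → n S d]
nnnSddd => nnnnSdddd   [S → n S d]
nnnnSdddd => nnnnnSddddd   [S → n S d]
nnnnnSddddd => nnnnnnSdddddd   [S → n S d]
nnnnnnSdddddd => nnnnnnnSddddddd   [S → n S d]
nnnnnnnSddddddd => nnnnnnnnSdddddddd   [S → n S d]
nnnnnnnnSdddddddd => nnnnnnnnddddddddd   [S → d]

S=>nSd=>nnSdd=>nnnSddd=>nnnnSdddd=>nnnnnSddddd=>nnnnnnSdddddd=>nnnnnnnSddddddd=>nnnnnnnnSdddddddd=>nnnnnnnnddddddddd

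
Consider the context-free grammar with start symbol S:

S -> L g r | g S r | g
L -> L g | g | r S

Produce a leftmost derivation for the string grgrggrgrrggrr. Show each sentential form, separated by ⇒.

S ⇒ gSr ⇒ gLgrr ⇒ gLggrr ⇒ grSggrr ⇒ grgSrggrr ⇒ grgLgrrggrr ⇒ grgrSgrrggrr ⇒ grgrgSrgrrggrr ⇒ grgrggrgrrggrr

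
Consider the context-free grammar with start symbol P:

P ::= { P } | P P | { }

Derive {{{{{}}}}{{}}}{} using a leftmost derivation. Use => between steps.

P => PP => {P}P => {PP}P => {{P}P}P => {{{P}}P}P => {{{{P}}}P}P => {{{{{}}}}P}P => {{{{{}}}}{P}}P => {{{{{}}}}{{}}}P => {{{{{}}}}{{}}}{}

P => PP   [P ::= P P]
PP => {P}P   [P ::= { P }]
{P}P => {PP}P   [P ::= P P]
{PP}P => {{P}P}P   [P ::= { P }]
{{P}P}P => {{{P}}P}P   [P ::= { P }]
{{{P}}P}P => {{{{P}}}P}P   [P ::= { P }]
{{{{P}}}P}P => {{{{{}}}}P}P   [P ::= { }]
{{{{{}}}}P}P => {{{{{}}}}{P}}P   [P ::= { P }]
{{{{{}}}}{P}}P => {{{{{}}}}{{}}}P   [P ::= { }]
{{{{{}}}}{{}}}P => {{{{{}}}}{{}}}{}   [P ::= { }]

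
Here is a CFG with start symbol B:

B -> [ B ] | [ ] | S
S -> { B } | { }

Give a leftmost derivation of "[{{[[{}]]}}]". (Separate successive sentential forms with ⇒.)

B⇒[B]⇒[S]⇒[{B}]⇒[{S}]⇒[{{B}}]⇒[{{[B]}}]⇒[{{[[B]]}}]⇒[{{[[S]]}}]⇒[{{[[{}]]}}]

B ⇒ [B]   [B -> [ B ]]
[B] ⇒ [S]   [B -> S]
[S] ⇒ [{B}]   [S -> { B }]
[{B}] ⇒ [{S}]   [B -> S]
[{S}] ⇒ [{{B}}]   [S -> { B }]
[{{B}}] ⇒ [{{[B]}}]   [B -> [ B ]]
[{{[B]}}] ⇒ [{{[[B]]}}]   [B -> [ B ]]
[{{[[B]]}}] ⇒ [{{[[S]]}}]   [B -> S]
[{{[[S]]}}] ⇒ [{{[[{}]]}}]   [S -> { }]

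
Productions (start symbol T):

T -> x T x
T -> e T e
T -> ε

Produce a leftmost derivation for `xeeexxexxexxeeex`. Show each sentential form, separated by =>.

T => xTx   [T -> x T x]
xTx => xeTex   [T -> e T e]
xeTex => xeeTeex   [T -> e T e]
xeeTeex => xeeeTeeex   [T -> e T e]
xeeeTeeex => xeeexTxeeex   [T -> x T x]
xeeexTxeeex => xeeexxTxxeeex   [T -> x T x]
xeeexxTxxeeex => xeeexxeTexxeeex   [T -> e T e]
xeeexxeTexxeeex => xeeexxexTxexxeeex   [T -> x T x]
xeeexxexTxexxeeex => xeeexxexxexxeeex   [T -> ε]

T => xTx => xeTex => xeeTeex => xeeeTeeex => xeeexTxeeex => xeeexxTxxeeex => xeeexxeTexxeeex => xeeexxexTxexxeeex => xeeexxexxexxeeex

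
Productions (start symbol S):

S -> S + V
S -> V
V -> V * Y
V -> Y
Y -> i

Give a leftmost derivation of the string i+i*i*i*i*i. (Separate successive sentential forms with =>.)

S => S+V => V+V => Y+V => i+V => i+V*Y => i+V*Y*Y => i+V*Y*Y*Y => i+V*Y*Y*Y*Y => i+Y*Y*Y*Y*Y => i+i*Y*Y*Y*Y => i+i*i*Y*Y*Y => i+i*i*i*Y*Y => i+i*i*i*i*Y => i+i*i*i*i*i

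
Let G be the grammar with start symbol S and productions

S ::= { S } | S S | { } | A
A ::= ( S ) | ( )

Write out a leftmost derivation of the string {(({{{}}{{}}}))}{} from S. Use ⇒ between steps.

S ⇒ SS   [S ::= S S]
SS ⇒ {S}S   [S ::= { S }]
{S}S ⇒ {A}S   [S ::= A]
{A}S ⇒ {(S)}S   [A ::= ( S )]
{(S)}S ⇒ {(A)}S   [S ::= A]
{(A)}S ⇒ {((S))}S   [A ::= ( S )]
{((S))}S ⇒ {(({S}))}S   [S ::= { S }]
{(({S}))}S ⇒ {(({SS}))}S   [S ::= S S]
{(({SS}))}S ⇒ {(({{S}S}))}S   [S ::= { S }]
{(({{S}S}))}S ⇒ {(({{{}}S}))}S   [S ::= { }]
{(({{{}}S}))}S ⇒ {(({{{}}{S}}))}S   [S ::= { S }]
{(({{{}}{S}}))}S ⇒ {(({{{}}{{}}}))}S   [S ::= { }]
{(({{{}}{{}}}))}S ⇒ {(({{{}}{{}}}))}{}   [S ::= { }]

S ⇒ SS ⇒ {S}S ⇒ {A}S ⇒ {(S)}S ⇒ {(A)}S ⇒ {((S))}S ⇒ {(({S}))}S ⇒ {(({SS}))}S ⇒ {(({{S}S}))}S ⇒ {(({{{}}S}))}S ⇒ {(({{{}}{S}}))}S ⇒ {(({{{}}{{}}}))}S ⇒ {(({{{}}{{}}}))}{}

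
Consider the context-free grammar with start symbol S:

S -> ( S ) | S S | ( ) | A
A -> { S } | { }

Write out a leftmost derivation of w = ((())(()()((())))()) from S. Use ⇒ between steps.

S ⇒ (S) ⇒ (SS) ⇒ (SSS) ⇒ ((S)SS) ⇒ ((())SS) ⇒ ((())(S)S) ⇒ ((())(SS)S) ⇒ ((())(SSS)S) ⇒ ((())(()SS)S) ⇒ ((())(()()S)S) ⇒ ((())(()()(S))S) ⇒ ((())(()()((S)))S) ⇒ ((())(()()((())))S) ⇒ ((())(()()((())))())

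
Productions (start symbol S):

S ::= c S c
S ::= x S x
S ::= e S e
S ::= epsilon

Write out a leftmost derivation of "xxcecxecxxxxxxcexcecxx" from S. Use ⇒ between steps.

S⇒xSx⇒xxSxx⇒xxcScxx⇒xxceSecxx⇒xxcecScecxx⇒xxcecxSxcecxx⇒xxcecxeSexcecxx⇒xxcecxecScexcecxx⇒xxcecxecxSxcexcecxx⇒xxcecxecxxSxxcexcecxx⇒xxcecxecxxxSxxxcexcecxx⇒xxcecxecxxxxxxcexcecxx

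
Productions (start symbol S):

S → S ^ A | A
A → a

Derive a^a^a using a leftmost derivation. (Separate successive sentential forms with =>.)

S => S^A => S^A^A => A^A^A => a^A^A => a^a^A => a^a^a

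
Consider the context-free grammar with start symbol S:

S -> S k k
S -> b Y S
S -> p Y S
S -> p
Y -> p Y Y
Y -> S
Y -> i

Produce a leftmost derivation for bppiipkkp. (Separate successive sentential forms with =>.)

S => bYS   [S -> b Y S]
bYS => bSS   [Y -> S]
bSS => bSkkS   [S -> S k k]
bSkkS => bpYSkkS   [S -> p Y S]
bpYSkkS => bppYYSkkS   [Y -> p Y Y]
bppYYSkkS => bppiYSkkS   [Y -> i]
bppiYSkkS => bppiiSkkS   [Y -> i]
bppiiSkkS => bppiipkkS   [S -> p]
bppiipkkS => bppiipkkp   [S -> p]

S => bYS => bSS => bSkkS => bpYSkkS => bppYYSkkS => bppiYSkkS => bppiiSkkS => bppiipkkS => bppiipkkp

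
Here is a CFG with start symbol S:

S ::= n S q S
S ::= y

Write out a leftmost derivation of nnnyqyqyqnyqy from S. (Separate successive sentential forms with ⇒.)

S ⇒ nSqS ⇒ nnSqSqS ⇒ nnnSqSqSqS ⇒ nnnyqSqSqS ⇒ nnnyqyqSqS ⇒ nnnyqyqyqS ⇒ nnnyqyqyqnSqS ⇒ nnnyqyqyqnyqS ⇒ nnnyqyqyqnyqy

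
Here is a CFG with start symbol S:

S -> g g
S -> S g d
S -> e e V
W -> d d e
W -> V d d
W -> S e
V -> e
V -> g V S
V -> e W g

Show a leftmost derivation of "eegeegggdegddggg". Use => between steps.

S => eeV   [S -> e e V]
eeV => eegVS   [V -> g V S]
eegVS => eegeWgS   [V -> e W g]
eegeWgS => eegeVddgS   [W -> V d d]
eegeVddgS => eegeeWgddgS   [V -> e W g]
eegeeWgddgS => eegeeSegddgS   [W -> S e]
eegeeSegddgS => eegeeSgdegddgS   [S -> S g d]
eegeeSgdegddgS => eegeegggdegddgS   [S -> g g]
eegeegggdegddgS => eegeegggdegddggg   [S -> g g]

S => eeV => eegVS => eegeWgS => eegeVddgS => eegeeWgddgS => eegeeSegddgS => eegeeSgdegddgS => eegeegggdegddgS => eegeegggdegddggg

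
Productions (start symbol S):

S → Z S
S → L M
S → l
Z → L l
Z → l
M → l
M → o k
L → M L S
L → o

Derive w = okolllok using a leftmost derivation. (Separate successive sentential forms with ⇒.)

S ⇒ LM ⇒ MLSM ⇒ okLSM ⇒ okoSM ⇒ okoZSM ⇒ okolSM ⇒ okolZSM ⇒ okollSM ⇒ okolllM ⇒ okolllok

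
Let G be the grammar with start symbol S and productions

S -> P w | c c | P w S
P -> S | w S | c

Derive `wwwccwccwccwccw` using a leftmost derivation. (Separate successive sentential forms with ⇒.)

S ⇒ Pw ⇒ Sw ⇒ PwSw ⇒ wSwSw ⇒ wPwSwSw ⇒ wwSwSwSw ⇒ wwPwSwSwSw ⇒ wwwSwSwSwSw ⇒ wwwccwSwSwSw ⇒ wwwccwccwSwSw ⇒ wwwccwccwccwSw ⇒ wwwccwccwccwccw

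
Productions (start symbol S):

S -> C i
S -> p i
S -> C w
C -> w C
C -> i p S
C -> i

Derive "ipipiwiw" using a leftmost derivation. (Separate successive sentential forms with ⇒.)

S ⇒ Cw   [S -> C w]
Cw ⇒ ipSw   [C -> i p S]
ipSw ⇒ ipCiw   [S -> C i]
ipCiw ⇒ ipipSiw   [C -> i p S]
ipipSiw ⇒ ipipCwiw   [S -> C w]
ipipCwiw ⇒ ipipiwiw   [C -> i]

S ⇒ Cw ⇒ ipSw ⇒ ipCiw ⇒ ipipSiw ⇒ ipipCwiw ⇒ ipipiwiw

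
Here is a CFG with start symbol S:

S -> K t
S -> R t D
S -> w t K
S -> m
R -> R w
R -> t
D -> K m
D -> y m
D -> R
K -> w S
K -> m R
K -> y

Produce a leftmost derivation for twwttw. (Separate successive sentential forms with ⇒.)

S⇒RtD⇒RwtD⇒RwwtD⇒twwtD⇒twwtR⇒twwtRw⇒twwttw

S ⇒ RtD   [S -> R t D]
RtD ⇒ RwtD   [R -> R w]
RwtD ⇒ RwwtD   [R -> R w]
RwwtD ⇒ twwtD   [R -> t]
twwtD ⇒ twwtR   [D -> R]
twwtR ⇒ twwtRw   [R -> R w]
twwtRw ⇒ twwttw   [R -> t]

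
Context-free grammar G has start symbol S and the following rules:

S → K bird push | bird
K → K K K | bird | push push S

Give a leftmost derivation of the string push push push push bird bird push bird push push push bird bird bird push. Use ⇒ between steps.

S ⇒ K bird push ⇒ K K K bird push ⇒ push push S K K bird push ⇒ push push K bird push K K bird push ⇒ push push push push S bird push K K bird push ⇒ push push push push K bird push bird push K K bird push ⇒ push push push push bird bird push bird push K K bird push ⇒ push push push push bird bird push bird push push push S K bird push ⇒ push push push push bird bird push bird push push push bird K bird push ⇒ push push push push bird bird push bird push push push bird bird bird push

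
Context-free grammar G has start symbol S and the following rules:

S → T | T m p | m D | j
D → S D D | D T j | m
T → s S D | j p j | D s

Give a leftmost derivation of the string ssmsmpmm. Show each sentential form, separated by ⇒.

S ⇒ T   [S → T]
T ⇒ sSD   [T → s S D]
sSD ⇒ sTD   [S → T]
sTD ⇒ ssSDD   [T → s S D]
ssSDD ⇒ ssTmpDD   [S → T m p]
ssTmpDD ⇒ ssDsmpDD   [T → D s]
ssDsmpDD ⇒ ssmsmpDD   [D → m]
ssmsmpDD ⇒ ssmsmpmD   [D → m]
ssmsmpmD ⇒ ssmsmpmm   [D → m]

S⇒T⇒sSD⇒sTD⇒ssSDD⇒ssTmpDD⇒ssDsmpDD⇒ssmsmpDD⇒ssmsmpmD⇒ssmsmpmm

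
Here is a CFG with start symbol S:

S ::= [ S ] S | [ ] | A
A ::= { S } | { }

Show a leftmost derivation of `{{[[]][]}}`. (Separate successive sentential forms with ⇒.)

S ⇒ A   [S ::= A]
A ⇒ {S}   [A ::= { S }]
{S} ⇒ {A}   [S ::= A]
{A} ⇒ {{S}}   [A ::= { S }]
{{S}} ⇒ {{[S]S}}   [S ::= [ S ] S]
{{[S]S}} ⇒ {{[[]]S}}   [S ::= [ ]]
{{[[]]S}} ⇒ {{[[]][]}}   [S ::= [ ]]

S ⇒ A ⇒ {S} ⇒ {A} ⇒ {{S}} ⇒ {{[S]S}} ⇒ {{[[]]S}} ⇒ {{[[]][]}}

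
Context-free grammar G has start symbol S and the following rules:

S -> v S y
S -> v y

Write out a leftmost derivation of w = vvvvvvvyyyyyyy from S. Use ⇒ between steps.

S⇒vSy⇒vvSyy⇒vvvSyyy⇒vvvvSyyyy⇒vvvvvSyyyyy⇒vvvvvvSyyyyyy⇒vvvvvvvyyyyyyy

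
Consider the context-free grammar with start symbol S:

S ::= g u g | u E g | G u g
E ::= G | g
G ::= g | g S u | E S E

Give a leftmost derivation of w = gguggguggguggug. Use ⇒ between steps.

S ⇒ Gug   [S ::= G u g]
Gug ⇒ ESEug   [G ::= E S E]
ESEug ⇒ GSEug   [E ::= G]
GSEug ⇒ ESESEug   [G ::= E S E]
ESESEug ⇒ GSESEug   [E ::= G]
GSESEug ⇒ ESESESEug   [G ::= E S E]
ESESESEug ⇒ GSESESEug   [E ::= G]
GSESESEug ⇒ gSESESEug   [G ::= g]
gSESESEug ⇒ ggugESESEug   [S ::= g u g]
ggugESESEug ⇒ gguggSESEug   [E ::= g]
gguggSESEug ⇒ ggugggugESEug   [S ::= g u g]
ggugggugESEug ⇒ gguggguggSEug   [E ::= g]
gguggguggSEug ⇒ ggugggugggugEug   [S ::= g u g]
ggugggugggugEug ⇒ gguggguggguggug   [E ::= g]

S ⇒ Gug ⇒ ESEug ⇒ GSEug ⇒ ESESEug ⇒ GSESEug ⇒ ESESESEug ⇒ GSESESEug ⇒ gSESESEug ⇒ ggugESESEug ⇒ gguggSESEug ⇒ ggugggugESEug ⇒ gguggguggSEug ⇒ ggugggugggugEug ⇒ gguggguggguggug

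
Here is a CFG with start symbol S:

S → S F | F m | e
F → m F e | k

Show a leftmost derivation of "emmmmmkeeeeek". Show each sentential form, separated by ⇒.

S ⇒ SF ⇒ SFF ⇒ eFF ⇒ emFeF ⇒ emmFeeF ⇒ emmmFeeeF ⇒ emmmmFeeeeF ⇒ emmmmmFeeeeeF ⇒ emmmmmkeeeeeF ⇒ emmmmmkeeeeek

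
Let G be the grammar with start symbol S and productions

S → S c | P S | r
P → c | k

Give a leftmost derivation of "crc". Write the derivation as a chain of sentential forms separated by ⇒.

S ⇒ Sc ⇒ PSc ⇒ cSc ⇒ crc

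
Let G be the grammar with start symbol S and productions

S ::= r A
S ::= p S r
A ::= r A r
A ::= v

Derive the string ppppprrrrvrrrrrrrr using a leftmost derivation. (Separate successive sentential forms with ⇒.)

S ⇒ pSr   [S ::= p S r]
pSr ⇒ ppSrr   [S ::= p S r]
ppSrr ⇒ pppSrrr   [S ::= p S r]
pppSrrr ⇒ ppppSrrrr   [S ::= p S r]
ppppSrrrr ⇒ pppppSrrrrr   [S ::= p S r]
pppppSrrrrr ⇒ ppppprArrrrr   [S ::= r A]
ppppprArrrrr ⇒ ppppprrArrrrrr   [A ::= r A r]
ppppprrArrrrrr ⇒ ppppprrrArrrrrrr   [A ::= r A r]
ppppprrrArrrrrrr ⇒ ppppprrrrArrrrrrrr   [A ::= r A r]
ppppprrrrArrrrrrrr ⇒ ppppprrrrvrrrrrrrr   [A ::= v]

S⇒pSr⇒ppSrr⇒pppSrrr⇒ppppSrrrr⇒pppppSrrrrr⇒ppppprArrrrr⇒ppppprrArrrrrr⇒ppppprrrArrrrrrr⇒ppppprrrrArrrrrrrr⇒ppppprrrrvrrrrrrrr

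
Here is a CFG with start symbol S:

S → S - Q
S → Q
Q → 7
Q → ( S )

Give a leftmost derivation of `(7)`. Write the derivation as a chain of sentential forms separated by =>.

S => Q   [S → Q]
Q => (S)   [Q → ( S )]
(S) => (Q)   [S → Q]
(Q) => (7)   [Q → 7]

S=>Q=>(S)=>(Q)=>(7)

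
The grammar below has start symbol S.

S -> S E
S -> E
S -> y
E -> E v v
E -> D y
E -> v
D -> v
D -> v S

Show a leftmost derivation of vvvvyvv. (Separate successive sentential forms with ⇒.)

S ⇒ SE   [S -> S E]
SE ⇒ EE   [S -> E]
EE ⇒ EvvE   [E -> E v v]
EvvE ⇒ vvvE   [E -> v]
vvvE ⇒ vvvEvv   [E -> E v v]
vvvEvv ⇒ vvvDyvv   [E -> D y]
vvvDyvv ⇒ vvvvyvv   [D -> v]

S ⇒ SE ⇒ EE ⇒ EvvE ⇒ vvvE ⇒ vvvEvv ⇒ vvvDyvv ⇒ vvvvyvv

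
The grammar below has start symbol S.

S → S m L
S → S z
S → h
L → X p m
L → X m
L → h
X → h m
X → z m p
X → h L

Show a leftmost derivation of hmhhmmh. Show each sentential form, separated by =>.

S => SmL   [S → S m L]
SmL => SmLmL   [S → S m L]
SmLmL => hmLmL   [S → h]
hmLmL => hmXmmL   [L → X m]
hmXmmL => hmhLmmL   [X → h L]
hmhLmmL => hmhhmmL   [L → h]
hmhhmmL => hmhhmmh   [L → h]

S=>SmL=>SmLmL=>hmLmL=>hmXmmL=>hmhLmmL=>hmhhmmL=>hmhhmmh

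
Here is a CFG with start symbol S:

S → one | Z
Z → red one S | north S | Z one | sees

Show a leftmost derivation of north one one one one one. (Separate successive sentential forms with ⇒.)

S ⇒ Z ⇒ Z one ⇒ Z one one ⇒ Z one one one ⇒ Z one one one one ⇒ north S one one one one ⇒ north one one one one one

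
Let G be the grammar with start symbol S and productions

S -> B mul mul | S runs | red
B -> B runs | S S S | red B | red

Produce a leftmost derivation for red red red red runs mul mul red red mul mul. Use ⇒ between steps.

S ⇒ B mul mul ⇒ red B mul mul ⇒ red red B mul mul ⇒ red red S S S mul mul ⇒ red red B mul mul S S mul mul ⇒ red red red B mul mul S S mul mul ⇒ red red red B runs mul mul S S mul mul ⇒ red red red red runs mul mul S S mul mul ⇒ red red red red runs mul mul red S mul mul ⇒ red red red red runs mul mul red red mul mul

S ⇒ B mul mul   [S -> B mul mul]
B mul mul ⇒ red B mul mul   [B -> red B]
red B mul mul ⇒ red red B mul mul   [B -> red B]
red red B mul mul ⇒ red red S S S mul mul   [B -> S S S]
red red S S S mul mul ⇒ red red B mul mul S S mul mul   [S -> B mul mul]
red red B mul mul S S mul mul ⇒ red red red B mul mul S S mul mul   [B -> red B]
red red red B mul mul S S mul mul ⇒ red red red B runs mul mul S S mul mul   [B -> B runs]
red red red B runs mul mul S S mul mul ⇒ red red red red runs mul mul S S mul mul   [B -> red]
red red red red runs mul mul S S mul mul ⇒ red red red red runs mul mul red S mul mul   [S -> red]
red red red red runs mul mul red S mul mul ⇒ red red red red runs mul mul red red mul mul   [S -> red]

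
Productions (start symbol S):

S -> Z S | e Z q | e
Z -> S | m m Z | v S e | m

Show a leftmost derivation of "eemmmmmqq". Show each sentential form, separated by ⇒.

S ⇒ eZq   [S -> e Z q]
eZq ⇒ eSq   [Z -> S]
eSq ⇒ eeZqq   [S -> e Z q]
eeZqq ⇒ eemmZqq   [Z -> m m Z]
eemmZqq ⇒ eemmmmZqq   [Z -> m m Z]
eemmmmZqq ⇒ eemmmmmqq   [Z -> m]

S⇒eZq⇒eSq⇒eeZqq⇒eemmZqq⇒eemmmmZqq⇒eemmmmmqq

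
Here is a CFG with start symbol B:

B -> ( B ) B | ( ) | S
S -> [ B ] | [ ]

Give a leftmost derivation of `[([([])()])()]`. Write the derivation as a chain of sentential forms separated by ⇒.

B ⇒ S   [B -> S]
S ⇒ [B]   [S -> [ B ]]
[B] ⇒ [(B)B]   [B -> ( B ) B]
[(B)B] ⇒ [(S)B]   [B -> S]
[(S)B] ⇒ [([B])B]   [S -> [ B ]]
[([B])B] ⇒ [([(B)B])B]   [B -> ( B ) B]
[([(B)B])B] ⇒ [([(S)B])B]   [B -> S]
[([(S)B])B] ⇒ [([([])B])B]   [S -> [ ]]
[([([])B])B] ⇒ [([([])()])B]   [B -> ( )]
[([([])()])B] ⇒ [([([])()])()]   [B -> ( )]

B ⇒ S ⇒ [B] ⇒ [(B)B] ⇒ [(S)B] ⇒ [([B])B] ⇒ [([(B)B])B] ⇒ [([(S)B])B] ⇒ [([([])B])B] ⇒ [([([])()])B] ⇒ [([([])()])()]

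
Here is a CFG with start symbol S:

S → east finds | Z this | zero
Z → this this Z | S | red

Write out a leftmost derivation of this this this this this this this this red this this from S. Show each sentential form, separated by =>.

S => Z this   [S → Z this]
Z this => this this Z this   [Z → this this Z]
this this Z this => this this this this Z this   [Z → this this Z]
this this this this Z this => this this this this this this Z this   [Z → this this Z]
this this this this this this Z this => this this this this this this S this   [Z → S]
this this this this this this S this => this this this this this this Z this this   [S → Z this]
this this this this this this Z this this => this this this this this this this this Z this this   [Z → this this Z]
this this this this this this this this Z this this => this this this this this this this this red this this   [Z → red]

S => Z this => this this Z this => this this this this Z this => this this this this this this Z this => this this this this this this S this => this this this this this this Z this this => this this this this this this this this Z this this => this this this this this this this this red this this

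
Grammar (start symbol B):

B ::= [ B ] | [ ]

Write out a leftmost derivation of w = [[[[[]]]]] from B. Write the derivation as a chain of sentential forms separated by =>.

B => [B]   [B ::= [ B ]]
[B] => [[B]]   [B ::= [ B ]]
[[B]] => [[[B]]]   [B ::= [ B ]]
[[[B]]] => [[[[B]]]]   [B ::= [ B ]]
[[[[B]]]] => [[[[[]]]]]   [B ::= [ ]]

B => [B] => [[B]] => [[[B]]] => [[[[B]]]] => [[[[[]]]]]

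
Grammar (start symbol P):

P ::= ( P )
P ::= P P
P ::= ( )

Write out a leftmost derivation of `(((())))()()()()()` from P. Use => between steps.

P => PP => PPP => PPPP => (P)PPP => ((P))PPP => (((P)))PPP => (((())))PPP => (((())))PPPP => (((())))()PPP => (((())))()()PP => (((())))()()()P => (((())))()()()PP => (((())))()()()()P => (((())))()()()()()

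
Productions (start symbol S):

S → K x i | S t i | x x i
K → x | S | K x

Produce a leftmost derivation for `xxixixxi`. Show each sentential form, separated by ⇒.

S ⇒ Kxi ⇒ Kxxi ⇒ Sxxi ⇒ Kxixxi ⇒ Sxixxi ⇒ Kxixixxi ⇒ xxixixxi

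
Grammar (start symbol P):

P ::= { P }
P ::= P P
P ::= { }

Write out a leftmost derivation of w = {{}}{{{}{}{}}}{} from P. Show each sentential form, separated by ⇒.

P ⇒ PP   [P ::= P P]
PP ⇒ {P}P   [P ::= { P }]
{P}P ⇒ {{}}P   [P ::= { }]
{{}}P ⇒ {{}}PP   [P ::= P P]
{{}}PP ⇒ {{}}{P}P   [P ::= { P }]
{{}}{P}P ⇒ {{}}{{P}}P   [P ::= { P }]
{{}}{{P}}P ⇒ {{}}{{PP}}P   [P ::= P P]
{{}}{{PP}}P ⇒ {{}}{{{}P}}P   [P ::= { }]
{{}}{{{}P}}P ⇒ {{}}{{{}PP}}P   [P ::= P P]
{{}}{{{}PP}}P ⇒ {{}}{{{}{}P}}P   [P ::= { }]
{{}}{{{}{}P}}P ⇒ {{}}{{{}{}{}}}P   [P ::= { }]
{{}}{{{}{}{}}}P ⇒ {{}}{{{}{}{}}}{}   [P ::= { }]

P ⇒ PP ⇒ {P}P ⇒ {{}}P ⇒ {{}}PP ⇒ {{}}{P}P ⇒ {{}}{{P}}P ⇒ {{}}{{PP}}P ⇒ {{}}{{{}P}}P ⇒ {{}}{{{}PP}}P ⇒ {{}}{{{}{}P}}P ⇒ {{}}{{{}{}{}}}P ⇒ {{}}{{{}{}{}}}{}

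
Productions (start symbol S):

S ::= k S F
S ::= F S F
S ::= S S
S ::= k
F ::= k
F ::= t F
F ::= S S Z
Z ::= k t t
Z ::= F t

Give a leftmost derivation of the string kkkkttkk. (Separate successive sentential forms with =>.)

S => FSF   [S ::= F S F]
FSF => SSZSF   [F ::= S S Z]
SSZSF => SSSZSF   [S ::= S S]
SSSZSF => kSSZSF   [S ::= k]
kSSZSF => kkSZSF   [S ::= k]
kkSZSF => kkkZSF   [S ::= k]
kkkZSF => kkkkttSF   [Z ::= k t t]
kkkkttSF => kkkkttkF   [S ::= k]
kkkkttkF => kkkkttkk   [F ::= k]

S=>FSF=>SSZSF=>SSSZSF=>kSSZSF=>kkSZSF=>kkkZSF=>kkkkttSF=>kkkkttkF=>kkkkttkk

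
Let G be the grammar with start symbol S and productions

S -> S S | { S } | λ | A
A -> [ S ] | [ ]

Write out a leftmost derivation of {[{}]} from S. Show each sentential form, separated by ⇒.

S ⇒ SS   [S -> S S]
SS ⇒ SSS   [S -> S S]
SSS ⇒ {S}SS   [S -> { S }]
{S}SS ⇒ {A}SS   [S -> A]
{A}SS ⇒ {[S]}SS   [A -> [ S ]]
{[S]}SS ⇒ {[{S}]}SS   [S -> { S }]
{[{S}]}SS ⇒ {[{}]}SS   [S -> λ]
{[{}]}SS ⇒ {[{}]}S   [S -> λ]
{[{}]}S ⇒ {[{}]}   [S -> λ]

S ⇒ SS ⇒ SSS ⇒ {S}SS ⇒ {A}SS ⇒ {[S]}SS ⇒ {[{S}]}SS ⇒ {[{}]}SS ⇒ {[{}]}S ⇒ {[{}]}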